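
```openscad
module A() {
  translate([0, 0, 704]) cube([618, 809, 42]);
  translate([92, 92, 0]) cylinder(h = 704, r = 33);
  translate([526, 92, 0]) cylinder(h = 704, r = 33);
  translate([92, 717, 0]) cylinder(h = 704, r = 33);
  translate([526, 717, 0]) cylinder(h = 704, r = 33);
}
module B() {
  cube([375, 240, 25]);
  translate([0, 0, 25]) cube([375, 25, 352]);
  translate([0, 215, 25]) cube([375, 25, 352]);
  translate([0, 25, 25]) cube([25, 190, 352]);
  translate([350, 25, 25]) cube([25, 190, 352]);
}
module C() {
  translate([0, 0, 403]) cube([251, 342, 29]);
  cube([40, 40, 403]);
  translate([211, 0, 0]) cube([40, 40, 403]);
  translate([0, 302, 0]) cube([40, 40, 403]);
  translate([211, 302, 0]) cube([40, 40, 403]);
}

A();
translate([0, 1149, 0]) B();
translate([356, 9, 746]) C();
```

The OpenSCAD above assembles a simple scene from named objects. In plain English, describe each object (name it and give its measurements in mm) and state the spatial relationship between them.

A is a table with a 618×809 mm rectangular top, 42 mm thick, top surface at z = 746 mm, supported by four round legs of 66 mm diameter, each leg's bounding box inset 59 mm from the nearest pair of top edges, running from the floor.

B is an open storage box with external size 375×240×377 mm and wall thickness 25 mm (the base is also 25 mm thick). The base covers the whole footprint; the four walls stand on the base, with the y-facing walls full-width and the x-facing walls fitting between their inner faces.

C is a four-legged stool. The seat is a 251×342×29 mm slab whose top surface is at z = 432 mm; four square legs, each 40×40 mm in cross-section, run from the floor (z = 0) to the underside of the seat, each flush with a corner of the seat.

The open box is on the floor beside the table on its +y side. The stool is on top of the table.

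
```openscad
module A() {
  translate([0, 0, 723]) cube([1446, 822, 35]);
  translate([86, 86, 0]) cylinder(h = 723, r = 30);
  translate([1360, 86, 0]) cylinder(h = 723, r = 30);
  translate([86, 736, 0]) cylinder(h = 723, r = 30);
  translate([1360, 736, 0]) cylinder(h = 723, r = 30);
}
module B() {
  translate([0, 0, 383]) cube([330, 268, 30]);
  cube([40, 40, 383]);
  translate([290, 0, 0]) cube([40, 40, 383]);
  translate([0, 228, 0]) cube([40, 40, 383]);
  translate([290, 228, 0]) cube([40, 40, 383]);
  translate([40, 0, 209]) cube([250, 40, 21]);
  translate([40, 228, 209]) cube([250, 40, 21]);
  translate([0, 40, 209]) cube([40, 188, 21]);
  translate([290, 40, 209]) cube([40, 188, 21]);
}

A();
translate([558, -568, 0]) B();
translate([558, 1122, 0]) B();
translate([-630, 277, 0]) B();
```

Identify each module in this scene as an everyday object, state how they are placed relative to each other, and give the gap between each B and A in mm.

A is a table. B is a stool. Three stools sit around the table at the −y, +y, −x sides. The gap between each stool and the table is 300 mm.

Each stool's nearest face is 300 mm from the table's bounding box.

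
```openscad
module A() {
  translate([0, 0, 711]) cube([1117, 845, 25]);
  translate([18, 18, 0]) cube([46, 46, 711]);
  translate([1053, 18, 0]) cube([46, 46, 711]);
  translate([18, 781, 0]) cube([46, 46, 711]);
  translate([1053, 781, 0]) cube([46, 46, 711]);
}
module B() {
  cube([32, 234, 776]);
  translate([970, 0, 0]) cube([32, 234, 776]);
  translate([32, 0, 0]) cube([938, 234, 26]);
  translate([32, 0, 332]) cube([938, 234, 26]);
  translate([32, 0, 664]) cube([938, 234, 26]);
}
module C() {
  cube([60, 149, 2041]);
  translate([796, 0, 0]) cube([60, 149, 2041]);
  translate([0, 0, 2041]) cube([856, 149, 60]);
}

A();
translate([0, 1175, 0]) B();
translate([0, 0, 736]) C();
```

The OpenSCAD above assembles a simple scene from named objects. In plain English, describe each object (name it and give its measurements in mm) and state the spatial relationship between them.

A is a table with a 1117×845 mm rectangular top, 25 mm thick, top surface at z = 736 mm, supported by four 46×46 mm square legs, each inset 18 mm from the nearest pair of top edges, running from the floor.

B is a bookshelf 1002 mm wide overall, 234 mm deep and 776 mm tall. The two sides are 32 mm thick vertical panels. 3 horizontal shelves of 26 mm thickness span between the inner faces of the sides; the lowest shelf sits on the floor and shelves are stacked with a clear vertical gap of 306 mm between each pair.

C is a door frame. The clear opening is 736 mm wide and 2041 mm high. Two 60 mm wide jambs, 149 mm deep, stand either side of the opening from the floor to the top of the opening. A 60 mm thick head sits across the top of both jambs, spanning the full outside width of the frame.

The bookshelf is on the floor beside the table on its +y side. The door frame is on top of the table.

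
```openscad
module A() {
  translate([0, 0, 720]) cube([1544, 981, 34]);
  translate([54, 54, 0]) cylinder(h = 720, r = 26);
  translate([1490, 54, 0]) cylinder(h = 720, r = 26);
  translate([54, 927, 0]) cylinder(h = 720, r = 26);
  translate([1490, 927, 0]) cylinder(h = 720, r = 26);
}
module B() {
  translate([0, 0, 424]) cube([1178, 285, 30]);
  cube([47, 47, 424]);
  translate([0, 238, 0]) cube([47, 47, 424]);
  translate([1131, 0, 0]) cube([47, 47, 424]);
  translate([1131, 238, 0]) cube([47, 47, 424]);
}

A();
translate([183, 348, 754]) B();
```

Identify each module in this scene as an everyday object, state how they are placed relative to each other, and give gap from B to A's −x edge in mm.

A is a table. B is a bench. The bench is on top of the table, centred. The gap from the bench to the table's −x edge is 183 mm.

The bench's min-x is at 183; the table's min-x is 0; gap = 183 mm.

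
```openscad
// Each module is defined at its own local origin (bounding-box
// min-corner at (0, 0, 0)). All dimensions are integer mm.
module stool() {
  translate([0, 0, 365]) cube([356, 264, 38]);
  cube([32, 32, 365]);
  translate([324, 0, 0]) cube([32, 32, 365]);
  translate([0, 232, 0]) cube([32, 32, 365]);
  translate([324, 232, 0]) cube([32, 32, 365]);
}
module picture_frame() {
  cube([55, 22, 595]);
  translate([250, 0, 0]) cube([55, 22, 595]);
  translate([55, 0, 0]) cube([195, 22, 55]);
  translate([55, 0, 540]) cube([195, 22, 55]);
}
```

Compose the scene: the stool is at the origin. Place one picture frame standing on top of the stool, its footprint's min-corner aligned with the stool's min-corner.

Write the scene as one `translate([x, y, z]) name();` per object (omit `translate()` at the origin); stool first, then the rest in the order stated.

stool();
translate([0, 0, 403]) picture_frame();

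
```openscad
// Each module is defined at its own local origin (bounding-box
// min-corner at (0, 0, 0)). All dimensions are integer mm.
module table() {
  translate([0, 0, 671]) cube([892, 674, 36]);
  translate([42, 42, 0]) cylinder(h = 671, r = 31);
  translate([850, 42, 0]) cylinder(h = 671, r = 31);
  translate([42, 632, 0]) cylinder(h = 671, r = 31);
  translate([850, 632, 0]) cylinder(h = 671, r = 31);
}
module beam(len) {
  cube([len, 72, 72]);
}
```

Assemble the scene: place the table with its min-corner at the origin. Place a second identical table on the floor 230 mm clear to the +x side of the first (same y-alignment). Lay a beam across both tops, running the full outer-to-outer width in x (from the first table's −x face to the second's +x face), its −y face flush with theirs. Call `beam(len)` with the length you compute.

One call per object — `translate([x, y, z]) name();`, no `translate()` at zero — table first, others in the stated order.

table();
translate([1122, 0, 0]) table();
translate([0, 0, 707]) beam(2014);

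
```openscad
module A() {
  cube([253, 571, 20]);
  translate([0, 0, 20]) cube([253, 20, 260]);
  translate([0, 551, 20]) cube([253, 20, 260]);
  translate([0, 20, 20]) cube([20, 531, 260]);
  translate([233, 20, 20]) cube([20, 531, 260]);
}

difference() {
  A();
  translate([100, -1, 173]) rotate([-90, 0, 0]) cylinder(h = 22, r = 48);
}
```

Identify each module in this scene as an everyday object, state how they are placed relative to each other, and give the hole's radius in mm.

A is an open box. The open box has a circular hole through its front wall. The hole's radius is 48 mm.

The subtracted cylinder has r = 48 mm.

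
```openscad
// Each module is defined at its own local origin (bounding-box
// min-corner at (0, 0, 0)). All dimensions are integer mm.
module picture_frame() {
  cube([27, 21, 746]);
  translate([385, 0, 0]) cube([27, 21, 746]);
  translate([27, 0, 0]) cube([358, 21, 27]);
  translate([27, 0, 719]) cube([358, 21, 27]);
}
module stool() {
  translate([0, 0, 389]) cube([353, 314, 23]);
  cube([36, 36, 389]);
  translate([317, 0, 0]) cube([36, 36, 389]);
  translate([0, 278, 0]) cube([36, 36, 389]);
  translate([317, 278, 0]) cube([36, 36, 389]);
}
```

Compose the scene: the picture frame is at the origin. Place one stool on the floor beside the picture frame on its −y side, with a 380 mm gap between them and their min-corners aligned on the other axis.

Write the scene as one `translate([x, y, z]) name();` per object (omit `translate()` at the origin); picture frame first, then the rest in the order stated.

picture_frame();
translate([0, -694, 0]) stool();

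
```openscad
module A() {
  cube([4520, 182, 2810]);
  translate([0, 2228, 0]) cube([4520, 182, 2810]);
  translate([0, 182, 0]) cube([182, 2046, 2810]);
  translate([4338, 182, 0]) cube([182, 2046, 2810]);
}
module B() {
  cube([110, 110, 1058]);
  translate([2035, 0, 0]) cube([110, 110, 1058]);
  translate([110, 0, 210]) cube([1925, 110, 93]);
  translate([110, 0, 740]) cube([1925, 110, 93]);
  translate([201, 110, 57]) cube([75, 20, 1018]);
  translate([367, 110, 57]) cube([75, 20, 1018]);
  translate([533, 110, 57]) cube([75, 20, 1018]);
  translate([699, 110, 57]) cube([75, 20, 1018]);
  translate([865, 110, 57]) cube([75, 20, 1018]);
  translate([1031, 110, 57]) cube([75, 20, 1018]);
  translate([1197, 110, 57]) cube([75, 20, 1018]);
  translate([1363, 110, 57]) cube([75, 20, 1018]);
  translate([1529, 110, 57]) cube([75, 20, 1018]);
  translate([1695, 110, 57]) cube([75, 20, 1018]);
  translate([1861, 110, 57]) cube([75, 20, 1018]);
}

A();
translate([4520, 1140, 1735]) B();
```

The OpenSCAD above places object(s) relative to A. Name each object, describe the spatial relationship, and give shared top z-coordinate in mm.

A is a house frame. B is a fence section. The fence section is beside the house frame with their tops flush at z = 2810. The shared top z-coordinate is 2810 mm.

Both tops at z = 2810 mm.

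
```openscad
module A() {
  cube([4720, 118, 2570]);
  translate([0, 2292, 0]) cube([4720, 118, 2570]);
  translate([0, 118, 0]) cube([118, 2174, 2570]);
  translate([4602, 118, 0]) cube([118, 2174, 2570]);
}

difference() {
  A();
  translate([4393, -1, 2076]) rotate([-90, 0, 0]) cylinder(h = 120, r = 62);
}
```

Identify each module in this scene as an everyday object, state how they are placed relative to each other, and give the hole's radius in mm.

A is a house frame. The house frame has a circular hole through its front wall. The hole's radius is 62 mm.

The subtracted cylinder has r = 62 mm.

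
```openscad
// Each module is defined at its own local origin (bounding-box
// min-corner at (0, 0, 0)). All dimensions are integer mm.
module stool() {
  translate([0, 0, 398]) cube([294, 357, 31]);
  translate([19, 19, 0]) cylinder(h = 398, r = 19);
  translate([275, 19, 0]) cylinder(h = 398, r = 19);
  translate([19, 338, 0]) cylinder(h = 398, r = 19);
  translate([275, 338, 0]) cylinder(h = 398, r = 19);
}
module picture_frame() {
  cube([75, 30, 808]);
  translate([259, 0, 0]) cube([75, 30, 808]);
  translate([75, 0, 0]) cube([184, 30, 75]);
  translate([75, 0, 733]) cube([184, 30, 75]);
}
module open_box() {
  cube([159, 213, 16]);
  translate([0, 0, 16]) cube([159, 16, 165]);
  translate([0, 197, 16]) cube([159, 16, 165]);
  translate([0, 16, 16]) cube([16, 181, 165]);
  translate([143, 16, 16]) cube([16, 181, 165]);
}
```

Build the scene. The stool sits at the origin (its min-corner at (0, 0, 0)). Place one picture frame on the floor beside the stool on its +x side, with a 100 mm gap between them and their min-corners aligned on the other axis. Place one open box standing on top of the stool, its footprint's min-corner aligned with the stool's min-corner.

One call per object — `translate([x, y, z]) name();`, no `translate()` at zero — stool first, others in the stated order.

stool();
translate([394, 0, 0]) picture_frame();
translate([0, 0, 429]) open_box();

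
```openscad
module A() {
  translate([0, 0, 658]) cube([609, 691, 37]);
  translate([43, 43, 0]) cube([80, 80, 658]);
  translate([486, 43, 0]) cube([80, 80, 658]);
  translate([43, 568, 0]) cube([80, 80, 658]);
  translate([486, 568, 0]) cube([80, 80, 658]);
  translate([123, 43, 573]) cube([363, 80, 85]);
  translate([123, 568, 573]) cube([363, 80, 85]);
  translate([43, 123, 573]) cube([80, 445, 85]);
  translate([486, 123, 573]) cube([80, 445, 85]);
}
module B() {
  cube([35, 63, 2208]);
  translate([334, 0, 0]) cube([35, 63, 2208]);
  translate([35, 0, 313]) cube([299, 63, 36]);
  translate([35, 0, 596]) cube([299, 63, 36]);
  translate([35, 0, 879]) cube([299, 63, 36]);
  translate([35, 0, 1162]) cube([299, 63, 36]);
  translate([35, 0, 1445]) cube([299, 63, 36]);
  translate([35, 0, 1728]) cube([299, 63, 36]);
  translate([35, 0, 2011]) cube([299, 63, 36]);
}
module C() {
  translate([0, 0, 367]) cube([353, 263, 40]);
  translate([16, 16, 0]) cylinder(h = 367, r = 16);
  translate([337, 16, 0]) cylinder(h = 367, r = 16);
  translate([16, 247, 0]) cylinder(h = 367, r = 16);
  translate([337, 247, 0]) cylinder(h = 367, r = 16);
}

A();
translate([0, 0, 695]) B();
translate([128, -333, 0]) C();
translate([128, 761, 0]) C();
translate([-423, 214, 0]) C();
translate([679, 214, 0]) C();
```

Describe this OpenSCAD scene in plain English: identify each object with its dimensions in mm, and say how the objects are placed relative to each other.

A is a table: top 609 mm (x) × 691 mm (y), 37 mm thick, upper face at z = 695 mm, on four 80×80 mm square legs, each inset 43 mm from the nearest pair of top edges, running from z = 0 to the bottom of the top. Four apron rails, 80 mm thick and 85 mm tall, run between adjacent legs with their top edges flush with the underside of the top and their outer faces flush with the legs' outer faces.

B is a wooden ladder with two side rails of 35×63 mm section and 2208 mm height, set 369 mm apart overall. Between them run 7 rectangular rungs (63 mm deep, 36 mm thick), front faces flush with the rails' −y face. The bottom of the first rung is 313 mm above the floor and each subsequent rung is 283 mm higher than the one below.

C is a simple wooden stool: a rectangular seat 353 mm (x) by 263 mm (y), 40 mm thick, top face at z = 407 mm, on four round legs, each 32 mm in diameter. The legs rest on z = 0, each leg's axis is inset half a diameter from the nearest pair of seat edges (so the leg's bounding box is flush with the corner).

The ladder is on top of the table. Four stools sit around the table at the −y, +y, −x, +x sides.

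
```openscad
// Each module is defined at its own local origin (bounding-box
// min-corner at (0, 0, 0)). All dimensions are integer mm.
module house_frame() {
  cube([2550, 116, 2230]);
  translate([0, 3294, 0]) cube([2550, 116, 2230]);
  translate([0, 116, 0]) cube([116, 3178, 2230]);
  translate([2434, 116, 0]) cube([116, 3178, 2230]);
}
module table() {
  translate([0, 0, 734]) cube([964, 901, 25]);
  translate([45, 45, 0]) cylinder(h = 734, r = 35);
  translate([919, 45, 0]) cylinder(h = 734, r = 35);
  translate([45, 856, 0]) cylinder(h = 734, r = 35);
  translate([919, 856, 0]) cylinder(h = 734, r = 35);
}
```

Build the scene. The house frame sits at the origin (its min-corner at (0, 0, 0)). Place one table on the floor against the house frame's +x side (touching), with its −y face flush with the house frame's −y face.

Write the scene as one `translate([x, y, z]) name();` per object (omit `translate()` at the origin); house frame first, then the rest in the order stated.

house_frame();
translate([2550, 0, 0]) table();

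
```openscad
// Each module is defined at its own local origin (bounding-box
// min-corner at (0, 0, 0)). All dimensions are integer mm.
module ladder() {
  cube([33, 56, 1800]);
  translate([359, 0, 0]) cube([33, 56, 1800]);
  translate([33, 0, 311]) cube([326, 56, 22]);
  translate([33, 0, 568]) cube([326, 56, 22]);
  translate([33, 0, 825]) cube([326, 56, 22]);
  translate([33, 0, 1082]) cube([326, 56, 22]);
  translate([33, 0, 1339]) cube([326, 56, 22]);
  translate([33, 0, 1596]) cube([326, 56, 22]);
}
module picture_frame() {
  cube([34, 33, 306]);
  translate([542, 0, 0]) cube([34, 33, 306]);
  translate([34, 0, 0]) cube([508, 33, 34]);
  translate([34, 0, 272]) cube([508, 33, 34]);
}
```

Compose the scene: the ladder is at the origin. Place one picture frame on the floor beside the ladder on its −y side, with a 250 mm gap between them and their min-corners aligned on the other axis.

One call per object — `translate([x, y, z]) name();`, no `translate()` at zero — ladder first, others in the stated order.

ladder();
translate([0, -283, 0]) picture_frame();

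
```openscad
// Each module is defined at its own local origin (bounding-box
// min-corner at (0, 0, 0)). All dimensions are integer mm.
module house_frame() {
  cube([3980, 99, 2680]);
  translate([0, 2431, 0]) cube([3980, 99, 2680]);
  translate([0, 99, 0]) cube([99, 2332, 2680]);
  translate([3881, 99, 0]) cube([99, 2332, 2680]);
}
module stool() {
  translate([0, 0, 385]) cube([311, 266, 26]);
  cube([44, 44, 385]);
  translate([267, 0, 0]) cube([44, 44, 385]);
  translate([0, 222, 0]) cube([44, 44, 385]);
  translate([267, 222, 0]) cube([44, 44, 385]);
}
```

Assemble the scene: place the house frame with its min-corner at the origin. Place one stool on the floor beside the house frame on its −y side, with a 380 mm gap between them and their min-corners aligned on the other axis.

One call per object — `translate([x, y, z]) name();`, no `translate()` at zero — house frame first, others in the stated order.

house_frame();
translate([0, -646, 0]) stool();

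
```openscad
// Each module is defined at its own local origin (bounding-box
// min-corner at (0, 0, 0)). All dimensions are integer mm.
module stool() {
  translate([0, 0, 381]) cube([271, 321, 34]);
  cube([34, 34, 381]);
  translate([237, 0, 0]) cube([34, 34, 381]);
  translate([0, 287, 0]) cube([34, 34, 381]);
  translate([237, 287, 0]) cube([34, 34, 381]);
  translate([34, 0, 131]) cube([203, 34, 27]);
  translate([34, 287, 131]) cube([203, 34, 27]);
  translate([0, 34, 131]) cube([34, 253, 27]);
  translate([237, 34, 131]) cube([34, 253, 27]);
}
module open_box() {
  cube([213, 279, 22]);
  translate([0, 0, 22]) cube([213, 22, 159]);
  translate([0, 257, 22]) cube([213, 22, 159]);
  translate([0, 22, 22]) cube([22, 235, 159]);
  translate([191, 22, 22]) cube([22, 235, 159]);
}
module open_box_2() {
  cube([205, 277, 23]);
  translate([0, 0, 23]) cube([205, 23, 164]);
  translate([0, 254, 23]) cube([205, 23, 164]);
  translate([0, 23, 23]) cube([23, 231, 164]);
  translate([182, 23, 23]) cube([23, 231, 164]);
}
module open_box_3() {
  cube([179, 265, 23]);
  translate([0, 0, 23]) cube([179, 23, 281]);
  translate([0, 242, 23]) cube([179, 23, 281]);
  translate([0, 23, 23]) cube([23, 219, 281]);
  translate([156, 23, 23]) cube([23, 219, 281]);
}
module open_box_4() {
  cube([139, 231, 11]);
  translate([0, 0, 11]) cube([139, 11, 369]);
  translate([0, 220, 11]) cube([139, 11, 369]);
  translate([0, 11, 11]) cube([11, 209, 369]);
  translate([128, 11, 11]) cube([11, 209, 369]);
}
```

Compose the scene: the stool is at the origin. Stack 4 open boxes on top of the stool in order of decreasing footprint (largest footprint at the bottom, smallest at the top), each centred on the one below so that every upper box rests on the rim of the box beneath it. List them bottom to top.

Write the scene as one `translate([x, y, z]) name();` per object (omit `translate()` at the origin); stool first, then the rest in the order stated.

stool();
translate([29, 21, 415]) open_box();
translate([33, 22, 596]) open_box_2();
translate([46, 28, 783]) open_box_3();
translate([66, 45, 1087]) open_box_4();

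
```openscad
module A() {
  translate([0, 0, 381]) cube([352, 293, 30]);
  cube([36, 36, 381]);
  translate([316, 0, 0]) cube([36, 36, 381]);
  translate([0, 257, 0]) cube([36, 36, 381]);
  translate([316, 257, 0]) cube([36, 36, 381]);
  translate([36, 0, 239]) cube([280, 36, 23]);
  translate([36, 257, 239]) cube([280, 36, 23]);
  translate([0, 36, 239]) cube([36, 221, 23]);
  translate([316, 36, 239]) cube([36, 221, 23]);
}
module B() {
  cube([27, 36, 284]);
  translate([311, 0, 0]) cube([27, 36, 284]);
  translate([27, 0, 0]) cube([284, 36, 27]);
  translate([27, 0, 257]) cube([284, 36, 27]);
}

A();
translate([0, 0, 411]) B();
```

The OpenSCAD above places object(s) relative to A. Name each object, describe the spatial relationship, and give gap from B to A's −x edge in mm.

The picture frame's min-x is at 0; the stool's min-x is 0; gap = 0 mm.

A is a stool. B is a picture frame. The picture frame is on top of the stool. The gap from the picture frame to the stool's −x edge is 0 mm.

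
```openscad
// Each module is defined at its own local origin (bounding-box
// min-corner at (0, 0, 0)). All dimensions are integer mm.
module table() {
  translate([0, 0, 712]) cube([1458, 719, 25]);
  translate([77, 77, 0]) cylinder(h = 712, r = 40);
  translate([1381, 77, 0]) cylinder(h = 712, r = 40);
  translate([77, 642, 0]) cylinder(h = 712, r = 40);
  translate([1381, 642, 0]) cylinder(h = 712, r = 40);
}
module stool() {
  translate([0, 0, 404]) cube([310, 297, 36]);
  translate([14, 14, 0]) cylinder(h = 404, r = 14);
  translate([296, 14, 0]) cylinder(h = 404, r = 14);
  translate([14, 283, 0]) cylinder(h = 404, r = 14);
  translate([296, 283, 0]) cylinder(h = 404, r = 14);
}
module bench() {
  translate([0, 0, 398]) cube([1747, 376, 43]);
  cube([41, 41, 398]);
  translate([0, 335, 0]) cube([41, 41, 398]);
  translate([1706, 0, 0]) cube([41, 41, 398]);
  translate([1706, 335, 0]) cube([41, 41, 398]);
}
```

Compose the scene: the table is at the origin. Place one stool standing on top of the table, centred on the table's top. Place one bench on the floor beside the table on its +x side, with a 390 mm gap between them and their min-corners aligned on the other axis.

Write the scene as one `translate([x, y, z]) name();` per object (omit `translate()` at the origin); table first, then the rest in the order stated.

table();
translate([574, 211, 737]) stool();
translate([1848, 0, 0]) bench();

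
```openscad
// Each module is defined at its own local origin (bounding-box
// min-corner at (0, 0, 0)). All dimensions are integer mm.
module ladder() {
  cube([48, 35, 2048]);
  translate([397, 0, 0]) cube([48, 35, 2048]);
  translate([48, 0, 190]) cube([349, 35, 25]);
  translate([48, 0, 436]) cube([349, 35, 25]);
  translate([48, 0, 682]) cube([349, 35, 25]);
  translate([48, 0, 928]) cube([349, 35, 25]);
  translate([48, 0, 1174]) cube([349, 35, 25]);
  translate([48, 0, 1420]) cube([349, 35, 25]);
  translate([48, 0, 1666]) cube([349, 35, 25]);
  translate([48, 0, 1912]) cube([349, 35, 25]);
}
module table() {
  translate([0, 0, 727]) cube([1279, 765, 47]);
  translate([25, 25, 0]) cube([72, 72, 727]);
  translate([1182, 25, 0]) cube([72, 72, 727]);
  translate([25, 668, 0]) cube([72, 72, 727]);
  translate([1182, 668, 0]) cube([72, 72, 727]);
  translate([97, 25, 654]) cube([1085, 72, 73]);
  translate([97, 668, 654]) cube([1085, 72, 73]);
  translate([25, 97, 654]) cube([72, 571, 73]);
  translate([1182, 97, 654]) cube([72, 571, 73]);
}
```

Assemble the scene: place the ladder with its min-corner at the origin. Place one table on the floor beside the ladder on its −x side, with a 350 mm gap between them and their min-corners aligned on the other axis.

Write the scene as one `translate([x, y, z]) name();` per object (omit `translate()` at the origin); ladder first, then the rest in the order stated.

ladder();
translate([-1629, 0, 0]) table();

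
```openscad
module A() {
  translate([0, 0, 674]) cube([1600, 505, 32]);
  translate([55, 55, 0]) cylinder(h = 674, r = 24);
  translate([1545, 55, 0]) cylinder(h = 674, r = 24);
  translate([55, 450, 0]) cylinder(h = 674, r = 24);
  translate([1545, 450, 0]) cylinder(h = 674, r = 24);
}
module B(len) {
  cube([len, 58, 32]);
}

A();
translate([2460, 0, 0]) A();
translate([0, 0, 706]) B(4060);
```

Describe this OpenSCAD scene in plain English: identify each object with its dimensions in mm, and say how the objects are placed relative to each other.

A is a rectangular dining table. The top is 1600×505×32 mm with its upper surface at z = 706 mm. It stands on four round legs of 48 mm diameter, each leg's bounding box inset 31 mm from the nearest pair of top edges, running from the floor to the underside of the top.

B is a rectangular beam 4060 mm long (x), 58 mm deep (y), 32 mm thick (z).

The beam spans the tops of two tables placed 860 mm apart, resting at z = 706 mm.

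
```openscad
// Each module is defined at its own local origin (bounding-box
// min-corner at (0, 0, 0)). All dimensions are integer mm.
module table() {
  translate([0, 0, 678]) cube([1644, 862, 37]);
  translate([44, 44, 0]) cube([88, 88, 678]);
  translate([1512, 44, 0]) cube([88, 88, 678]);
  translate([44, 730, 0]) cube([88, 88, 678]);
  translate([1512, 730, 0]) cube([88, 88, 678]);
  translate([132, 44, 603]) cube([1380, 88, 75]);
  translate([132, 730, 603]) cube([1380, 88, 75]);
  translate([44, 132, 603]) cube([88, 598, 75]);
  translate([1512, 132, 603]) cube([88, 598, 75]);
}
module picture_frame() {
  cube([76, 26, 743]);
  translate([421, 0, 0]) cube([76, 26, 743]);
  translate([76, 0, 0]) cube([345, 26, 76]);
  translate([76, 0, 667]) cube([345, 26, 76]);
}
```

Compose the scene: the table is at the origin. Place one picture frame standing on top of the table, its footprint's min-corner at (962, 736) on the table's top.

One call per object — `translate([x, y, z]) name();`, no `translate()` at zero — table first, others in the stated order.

table();
translate([962, 736, 715]) picture_frame();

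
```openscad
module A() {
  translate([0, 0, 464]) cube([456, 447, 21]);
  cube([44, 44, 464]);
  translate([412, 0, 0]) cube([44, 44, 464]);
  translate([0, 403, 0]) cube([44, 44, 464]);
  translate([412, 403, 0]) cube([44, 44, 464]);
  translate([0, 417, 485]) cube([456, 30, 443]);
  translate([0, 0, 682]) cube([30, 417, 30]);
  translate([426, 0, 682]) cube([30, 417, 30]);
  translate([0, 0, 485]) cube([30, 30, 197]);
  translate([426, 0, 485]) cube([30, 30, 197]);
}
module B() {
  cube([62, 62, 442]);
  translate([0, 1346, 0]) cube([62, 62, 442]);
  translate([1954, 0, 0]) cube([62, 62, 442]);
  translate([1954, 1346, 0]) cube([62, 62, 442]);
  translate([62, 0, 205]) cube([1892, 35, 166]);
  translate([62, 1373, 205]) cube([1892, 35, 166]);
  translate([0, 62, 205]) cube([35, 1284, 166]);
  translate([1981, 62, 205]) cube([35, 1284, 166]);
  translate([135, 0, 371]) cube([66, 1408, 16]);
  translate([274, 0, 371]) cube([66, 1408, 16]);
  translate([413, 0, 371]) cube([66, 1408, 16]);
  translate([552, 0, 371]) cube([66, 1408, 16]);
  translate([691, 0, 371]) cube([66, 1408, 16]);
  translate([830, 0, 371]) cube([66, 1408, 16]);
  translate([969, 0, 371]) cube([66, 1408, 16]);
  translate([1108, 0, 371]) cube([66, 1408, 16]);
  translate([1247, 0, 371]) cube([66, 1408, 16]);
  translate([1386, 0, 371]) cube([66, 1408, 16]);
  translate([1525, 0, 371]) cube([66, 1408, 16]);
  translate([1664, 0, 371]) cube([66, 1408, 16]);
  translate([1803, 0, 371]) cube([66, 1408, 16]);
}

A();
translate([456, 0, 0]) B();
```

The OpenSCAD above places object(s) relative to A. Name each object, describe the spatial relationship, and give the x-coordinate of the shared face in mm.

The chair's +x face and the bed frame's −x face are both at x = 456 mm.

A is a chair. B is a bed frame. The bed frame is against the chair's +x side, with their −y faces flush. The x-coordinate of the shared face is 456 mm.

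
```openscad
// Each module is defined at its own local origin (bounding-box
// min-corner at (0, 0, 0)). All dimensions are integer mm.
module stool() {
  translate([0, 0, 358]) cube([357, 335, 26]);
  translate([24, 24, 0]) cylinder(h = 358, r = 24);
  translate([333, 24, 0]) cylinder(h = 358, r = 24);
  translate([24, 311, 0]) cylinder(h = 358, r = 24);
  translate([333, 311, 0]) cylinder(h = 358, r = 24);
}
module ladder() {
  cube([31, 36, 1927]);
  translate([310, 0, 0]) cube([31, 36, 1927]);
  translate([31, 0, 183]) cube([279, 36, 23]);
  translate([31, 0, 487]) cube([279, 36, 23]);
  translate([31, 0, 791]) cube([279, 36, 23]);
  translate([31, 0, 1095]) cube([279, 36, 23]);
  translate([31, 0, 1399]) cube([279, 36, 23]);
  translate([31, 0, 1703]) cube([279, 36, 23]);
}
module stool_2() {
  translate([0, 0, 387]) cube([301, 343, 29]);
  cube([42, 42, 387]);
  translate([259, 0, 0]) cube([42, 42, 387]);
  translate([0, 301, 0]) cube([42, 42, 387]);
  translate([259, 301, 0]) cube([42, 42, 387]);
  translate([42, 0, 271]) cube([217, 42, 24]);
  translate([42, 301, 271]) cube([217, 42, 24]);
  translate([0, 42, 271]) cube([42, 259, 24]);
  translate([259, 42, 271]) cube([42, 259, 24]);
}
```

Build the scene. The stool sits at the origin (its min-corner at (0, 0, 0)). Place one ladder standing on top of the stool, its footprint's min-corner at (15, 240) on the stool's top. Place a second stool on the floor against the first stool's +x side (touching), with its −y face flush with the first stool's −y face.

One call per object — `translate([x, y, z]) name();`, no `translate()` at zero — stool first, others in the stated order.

stool();
translate([15, 240, 384]) ladder();
translate([357, 0, 0]) stool_2();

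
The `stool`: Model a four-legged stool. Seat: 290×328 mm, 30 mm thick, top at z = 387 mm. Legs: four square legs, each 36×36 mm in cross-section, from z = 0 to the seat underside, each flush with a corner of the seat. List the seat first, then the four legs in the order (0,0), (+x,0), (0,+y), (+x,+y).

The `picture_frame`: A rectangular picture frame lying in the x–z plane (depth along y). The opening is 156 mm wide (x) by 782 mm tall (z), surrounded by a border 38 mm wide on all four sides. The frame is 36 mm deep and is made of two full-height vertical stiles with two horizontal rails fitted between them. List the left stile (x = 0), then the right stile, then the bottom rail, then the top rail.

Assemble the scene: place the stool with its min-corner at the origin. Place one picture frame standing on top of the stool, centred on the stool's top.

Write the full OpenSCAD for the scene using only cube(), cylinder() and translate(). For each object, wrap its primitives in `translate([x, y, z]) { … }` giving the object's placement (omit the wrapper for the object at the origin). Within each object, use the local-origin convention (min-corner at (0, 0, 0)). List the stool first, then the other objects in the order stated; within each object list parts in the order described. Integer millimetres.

translate([0, 0, 357]) cube([290, 328, 30]);
cube([36, 36, 357]);
translate([254, 0, 0]) cube([36, 36, 357]);
translate([0, 292, 0]) cube([36, 36, 357]);
translate([254, 292, 0]) cube([36, 36, 357]);
translate([29, 146, 387]) {
  cube([38, 36, 858]);
  translate([194, 0, 0]) cube([38, 36, 858]);
  translate([38, 0, 0]) cube([156, 36, 38]);
  translate([38, 0, 820]) cube([156, 36, 38]);
}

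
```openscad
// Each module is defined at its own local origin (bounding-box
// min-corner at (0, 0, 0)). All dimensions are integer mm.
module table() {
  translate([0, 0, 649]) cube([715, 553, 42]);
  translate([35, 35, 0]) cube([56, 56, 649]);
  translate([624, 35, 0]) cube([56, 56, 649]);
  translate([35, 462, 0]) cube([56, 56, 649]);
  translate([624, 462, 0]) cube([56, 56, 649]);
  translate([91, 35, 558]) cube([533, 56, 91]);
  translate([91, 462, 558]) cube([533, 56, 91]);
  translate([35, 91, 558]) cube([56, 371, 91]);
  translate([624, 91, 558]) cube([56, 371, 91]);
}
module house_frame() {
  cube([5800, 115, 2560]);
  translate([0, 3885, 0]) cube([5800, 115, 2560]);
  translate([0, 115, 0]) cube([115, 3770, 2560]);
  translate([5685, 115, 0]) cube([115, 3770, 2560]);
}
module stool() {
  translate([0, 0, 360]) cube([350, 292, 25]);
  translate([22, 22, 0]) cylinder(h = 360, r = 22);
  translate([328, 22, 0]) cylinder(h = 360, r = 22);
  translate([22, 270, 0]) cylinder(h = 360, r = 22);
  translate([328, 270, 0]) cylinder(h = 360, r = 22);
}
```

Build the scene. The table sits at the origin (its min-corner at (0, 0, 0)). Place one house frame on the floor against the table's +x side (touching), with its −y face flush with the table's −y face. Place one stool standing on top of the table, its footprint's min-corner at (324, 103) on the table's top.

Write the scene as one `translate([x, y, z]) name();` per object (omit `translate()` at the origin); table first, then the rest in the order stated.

table();
translate([715, 0, 0]) house_frame();
translate([324, 103, 691]) stool();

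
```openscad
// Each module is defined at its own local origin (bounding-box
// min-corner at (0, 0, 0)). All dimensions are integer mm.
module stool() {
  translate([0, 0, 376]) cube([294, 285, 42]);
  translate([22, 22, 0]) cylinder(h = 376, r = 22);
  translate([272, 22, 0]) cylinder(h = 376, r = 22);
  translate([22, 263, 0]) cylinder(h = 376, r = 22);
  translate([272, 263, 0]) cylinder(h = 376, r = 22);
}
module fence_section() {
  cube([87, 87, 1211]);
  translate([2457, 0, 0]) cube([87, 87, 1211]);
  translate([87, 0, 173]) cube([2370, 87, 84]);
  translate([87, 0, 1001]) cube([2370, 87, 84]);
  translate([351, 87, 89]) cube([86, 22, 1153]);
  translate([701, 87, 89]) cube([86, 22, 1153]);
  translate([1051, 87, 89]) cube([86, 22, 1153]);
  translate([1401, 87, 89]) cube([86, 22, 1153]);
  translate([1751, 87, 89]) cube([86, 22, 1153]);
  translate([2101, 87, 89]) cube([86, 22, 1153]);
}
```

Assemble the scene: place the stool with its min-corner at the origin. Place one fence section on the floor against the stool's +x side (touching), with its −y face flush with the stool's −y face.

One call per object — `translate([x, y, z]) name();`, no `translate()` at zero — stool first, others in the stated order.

stool();
translate([294, 0, 0]) fence_section();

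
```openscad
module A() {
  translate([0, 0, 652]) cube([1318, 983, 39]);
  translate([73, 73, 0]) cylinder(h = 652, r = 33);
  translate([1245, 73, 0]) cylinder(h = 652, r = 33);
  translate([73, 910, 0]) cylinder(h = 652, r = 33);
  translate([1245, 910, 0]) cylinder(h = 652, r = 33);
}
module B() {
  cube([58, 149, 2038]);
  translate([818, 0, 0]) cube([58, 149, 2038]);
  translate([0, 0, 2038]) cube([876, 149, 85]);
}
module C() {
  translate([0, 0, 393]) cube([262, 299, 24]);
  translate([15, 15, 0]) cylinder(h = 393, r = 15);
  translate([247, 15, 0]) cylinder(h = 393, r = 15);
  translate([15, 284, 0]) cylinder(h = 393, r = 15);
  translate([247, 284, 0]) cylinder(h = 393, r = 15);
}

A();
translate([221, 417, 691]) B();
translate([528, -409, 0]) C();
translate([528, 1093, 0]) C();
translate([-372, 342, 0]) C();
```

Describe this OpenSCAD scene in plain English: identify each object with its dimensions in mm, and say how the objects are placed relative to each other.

A is a table: top 1318 mm (x) × 983 mm (y), 39 mm thick, upper face at z = 691 mm, on four round legs of 66 mm diameter, each leg's bounding box inset 40 mm from the nearest pair of top edges, running from z = 0 to the bottom of the top.

B is a door frame. The clear opening is 760 mm wide and 2038 mm high. Two 58 mm wide jambs, 149 mm deep, stand either side of the opening from the floor to the top of the opening. A 85 mm thick head sits across the top of both jambs, spanning the full outside width of the frame.

C is a simple wooden stool: a rectangular seat 262 mm (x) by 299 mm (y), 24 mm thick, top face at z = 417 mm, on four round legs, each 30 mm in diameter. The legs rest on z = 0, each leg's axis is inset half a diameter from the nearest pair of seat edges (so the leg's bounding box is flush with the corner).

The door frame is on top of the table, centred. Three stools sit around the table at the −y, +y, −x sides.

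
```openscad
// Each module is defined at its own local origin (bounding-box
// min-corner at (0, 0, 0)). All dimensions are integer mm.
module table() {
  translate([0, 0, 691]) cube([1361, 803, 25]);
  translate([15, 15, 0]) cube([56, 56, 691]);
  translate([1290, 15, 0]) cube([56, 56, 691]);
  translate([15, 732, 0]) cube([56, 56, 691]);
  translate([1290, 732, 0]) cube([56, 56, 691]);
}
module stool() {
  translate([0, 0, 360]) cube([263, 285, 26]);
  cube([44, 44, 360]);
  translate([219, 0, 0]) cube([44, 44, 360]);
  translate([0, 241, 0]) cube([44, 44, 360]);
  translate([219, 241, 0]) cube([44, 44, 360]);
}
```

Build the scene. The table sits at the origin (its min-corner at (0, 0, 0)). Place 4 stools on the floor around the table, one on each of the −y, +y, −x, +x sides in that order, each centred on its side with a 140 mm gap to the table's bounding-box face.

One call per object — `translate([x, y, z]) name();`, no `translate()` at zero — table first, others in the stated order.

table();
translate([549, -425, 0]) stool();
translate([549, 943, 0]) stool();
translate([-403, 259, 0]) stool();
translate([1501, 259, 0]) stool();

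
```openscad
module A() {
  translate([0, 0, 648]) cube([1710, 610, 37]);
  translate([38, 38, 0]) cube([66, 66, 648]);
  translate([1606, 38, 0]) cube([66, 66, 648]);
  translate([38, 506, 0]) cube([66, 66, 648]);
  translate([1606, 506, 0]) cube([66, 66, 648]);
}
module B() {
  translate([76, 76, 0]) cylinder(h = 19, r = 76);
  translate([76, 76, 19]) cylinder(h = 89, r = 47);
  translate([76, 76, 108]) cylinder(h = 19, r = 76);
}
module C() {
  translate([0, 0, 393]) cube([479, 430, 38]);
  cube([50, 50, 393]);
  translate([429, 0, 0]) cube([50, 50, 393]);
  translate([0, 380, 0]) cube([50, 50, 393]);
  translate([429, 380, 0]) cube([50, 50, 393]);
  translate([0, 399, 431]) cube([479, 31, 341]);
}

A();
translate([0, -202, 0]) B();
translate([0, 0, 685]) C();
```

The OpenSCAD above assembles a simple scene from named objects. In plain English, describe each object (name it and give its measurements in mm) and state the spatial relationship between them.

A is a table with a 1710×610 mm rectangular top, 37 mm thick, top surface at z = 685 mm, supported by four 66×66 mm square legs, each inset 38 mm from the nearest pair of top edges, running from the floor.

B is a spool: two coaxial disc flanges of radius 76 mm and thickness 19 mm, joined by a core cylinder of radius 47 mm and height 89 mm. The lower flange rests on z = 0 and the three cylinders share a vertical axis.

C is a chair: 479×430 mm seat, 38 mm thick, top at z = 431 mm, on four 50 mm square corner legs flush with the seat edges. A 31 mm thick backrest slab spans the full seat width, extending 341 mm above the seat top, its back face flush with the seat's +y edge.

The spool is on the floor beside the table on its −y side. The chair is on top of the table.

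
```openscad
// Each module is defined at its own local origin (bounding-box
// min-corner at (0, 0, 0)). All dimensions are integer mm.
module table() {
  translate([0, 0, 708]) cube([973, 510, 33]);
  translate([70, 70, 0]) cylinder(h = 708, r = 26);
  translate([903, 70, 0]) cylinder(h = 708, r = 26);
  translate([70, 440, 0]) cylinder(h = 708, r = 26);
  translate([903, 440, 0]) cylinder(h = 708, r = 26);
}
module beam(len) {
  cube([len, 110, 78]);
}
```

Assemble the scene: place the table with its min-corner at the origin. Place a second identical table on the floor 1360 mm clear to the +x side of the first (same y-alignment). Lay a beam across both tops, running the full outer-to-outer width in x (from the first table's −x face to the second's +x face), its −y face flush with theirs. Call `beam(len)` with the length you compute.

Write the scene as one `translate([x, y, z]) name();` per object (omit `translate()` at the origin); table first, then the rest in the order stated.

table();
translate([2333, 0, 0]) table();
translate([0, 0, 741]) beam(3306);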